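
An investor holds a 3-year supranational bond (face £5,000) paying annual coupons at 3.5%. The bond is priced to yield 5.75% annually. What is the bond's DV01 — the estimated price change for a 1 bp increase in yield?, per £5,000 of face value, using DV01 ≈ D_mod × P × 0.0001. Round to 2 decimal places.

Periodic yield y = 0.0575.
  t   CF        PV=CF/(1+0.0575)^t    t·PV
  1       175.00       165.4846       165.4846
  2       175.00       156.4867       312.9733
  3     5,175.00     4,375.9185    13,127.7555
  Σ                  4,697.8898    13,606.2135
P = 4,697.8898; D_Mac = 2.89624 yrs; D_mod = 2.73876 yrs.
DV01 ≈ 2.73876 × 4,697.8898 × 0.0001 = 1.286640.

£1.29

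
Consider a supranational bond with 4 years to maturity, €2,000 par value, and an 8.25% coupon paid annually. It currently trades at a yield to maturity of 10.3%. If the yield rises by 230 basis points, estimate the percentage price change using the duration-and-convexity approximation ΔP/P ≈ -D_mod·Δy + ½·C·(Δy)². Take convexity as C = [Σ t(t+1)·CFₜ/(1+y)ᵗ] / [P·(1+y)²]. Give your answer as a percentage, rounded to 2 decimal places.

-7.03%

With y = 0.103:
  t   CF        PV=CF/(1+0.103)^t    t·PV        t(t+1)·PV
  1       165.00       149.5920       149.5920         299.1840
  2       165.00       135.6229       271.2457         813.7372
  3       165.00       122.9582       368.8745       1,475.4981
  4     2,165.00     1,462.7020     5,850.8079      29,254.0397
  Σ                  1,870.8750     6,640.5202      31,842.4590
P = 1,870.8750; D_Mac = 3.54942 yrs; D_mod = 3.21797 yrs; C = 13.98978.
Duration effect: -3.21797 × (+0.023) = -0.074013
Convexity effect: 0.5 × 13.98978 × (0.023)² = +0.0037003
ΔP/P ≈ -0.074013 + 0.0037003 = -0.070313 = -7.0313%.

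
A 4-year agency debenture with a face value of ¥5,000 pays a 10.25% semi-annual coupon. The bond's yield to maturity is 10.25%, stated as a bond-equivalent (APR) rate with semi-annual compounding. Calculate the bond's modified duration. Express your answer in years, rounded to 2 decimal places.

3.22 years

Periodic yield y = 0.05125. First find Macaulay duration:
  t   CF        PV=CF/(1+0.05125)^t    t·PV
  1       256.25       243.7574       243.7574
  2       256.25       231.8739       463.7478
  3       256.25       220.5697       661.7091
  4       256.25       209.8166       839.2664
  5       256.25       199.5877       997.9386
  6       256.25       189.8575     1,139.1452
  7       256.25       180.6017     1,264.2118
  8     5,256.25     3,523.9354    28,191.4835
  Σ                  5,000.0000    33,801.2598
P = 5,000.0000; Macaulay duration = 33,801.2598 / 5,000.0000 = 6.76025 half-year periods = 3.38013 years.
Modified duration = D_Mac / (1 + y) = 3.38013 / 1.05125 = 3.21534 years.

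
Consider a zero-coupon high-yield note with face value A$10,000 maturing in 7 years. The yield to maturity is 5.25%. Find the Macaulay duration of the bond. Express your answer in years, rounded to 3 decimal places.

A zero-coupon bond has a single cash flow at maturity, so its Macaulay duration equals its maturity: 7 years.

7.000 years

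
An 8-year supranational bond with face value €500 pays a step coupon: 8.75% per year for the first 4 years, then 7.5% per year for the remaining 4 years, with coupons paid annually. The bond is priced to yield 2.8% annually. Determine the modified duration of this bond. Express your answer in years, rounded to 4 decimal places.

Periodic yield y = 0.028. First find Macaulay duration:
  t   CF        PV=CF/(1+0.028)^t    t·PV
  1        43.75        42.5584        42.5584
  2        43.75        41.3992        82.7984
  3        43.75        40.2716       120.8148
  4        43.75        39.1747       156.6988
  5        37.50        32.6637       163.3186
  6        37.50        31.7741       190.6443
  7        37.50        30.9086       216.3603
  8       537.50       430.9566     3,447.6529
  Σ                    689.7068     4,420.8464
P = 689.7068; Macaulay duration = 4,420.8464 / 689.7068 = 6.40975 years.
Modified duration = D_Mac / (1 + y) = 6.40975 / 1.028 = 6.23516 years.

6.2352 years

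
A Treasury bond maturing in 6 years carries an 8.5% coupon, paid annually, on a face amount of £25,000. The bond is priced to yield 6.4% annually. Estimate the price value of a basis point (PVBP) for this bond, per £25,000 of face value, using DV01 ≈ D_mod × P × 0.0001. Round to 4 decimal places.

Periodic yield y = 0.064.
  t   CF        PV=CF/(1+0.064)^t    t·PV
  1     2,125.00     1,997.1805     1,997.1805
  2     2,125.00     1,877.0493     3,754.0986
  3     2,125.00     1,764.1441     5,292.4322
  4     2,125.00     1,658.0301     6,632.1206
  5     2,125.00     1,558.2990     7,791.4950
  6    27,125.00    18,694.7637   112,168.5819
  Σ                 27,549.4666   137,635.9088
P = 27,549.4666; D_Mac = 4.99596 yrs; D_mod = 4.69545 yrs.
DV01 ≈ 4.69545 × 27,549.4666 × 0.0001 = 12.935706.

£12.9357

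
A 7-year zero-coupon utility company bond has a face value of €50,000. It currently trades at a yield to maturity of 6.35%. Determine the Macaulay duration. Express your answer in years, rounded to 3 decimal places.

7.000 years

A zero-coupon bond has a single cash flow at maturity, so its Macaulay duration equals its maturity: 7 years.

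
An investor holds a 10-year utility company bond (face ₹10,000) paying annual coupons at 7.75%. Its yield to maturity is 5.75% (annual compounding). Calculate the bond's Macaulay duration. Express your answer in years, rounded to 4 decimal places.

7.5087 years

Periodic yield y = 0.0575. Discount each cash flow and weight by its year:
  t   CF        PV=CF/(1+0.0575)^t    t·PV
  1       775.00       732.8605       732.8605
  2       775.00       693.0123     1,386.0246
  3       775.00       655.3308     1,965.9924
  4       775.00       619.6981     2,478.7926
  5       775.00       586.0030     2,930.0149
  6       775.00       554.1399     3,324.8396
  7       775.00       524.0094     3,668.0657
  8       775.00       495.5172     3,964.1372
  9       775.00       468.5741     4,217.1673
  10   10,775.00     6,160.4653    61,604.6534
  Σ                 11,489.6107    86,272.5482
Price P = Σ PV = 11,489.6107.
Macaulay duration = Σ(t·PV) / P = 86,272.5482 / 11,489.6107 = 7.50874 years.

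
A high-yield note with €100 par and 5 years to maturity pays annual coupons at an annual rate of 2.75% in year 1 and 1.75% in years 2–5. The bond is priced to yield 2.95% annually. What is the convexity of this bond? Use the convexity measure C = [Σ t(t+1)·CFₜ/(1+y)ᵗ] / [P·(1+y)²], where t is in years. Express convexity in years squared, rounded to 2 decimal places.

26.74

With y = 0.0295:
  t   CF        PV=CF/(1+0.0295)^t    t·PV        t(t+1)·PV
  1         2.75         2.6712         2.6712           5.3424
  2         1.75         1.6511         3.3023           9.9069
  3         1.75         1.6038         4.8115          19.2460
  4         1.75         1.5579         6.2315          31.1575
  5       101.75        87.9838       439.9189       2,639.5137
  Σ                     95.4678       456.9354       2,705.1664
P = 95.4678.
Convexity = Σ t(t+1)·PV / [P·(1+y)²] = 2,705.1664 / (95.4678 × 1.059870) = 26.73525.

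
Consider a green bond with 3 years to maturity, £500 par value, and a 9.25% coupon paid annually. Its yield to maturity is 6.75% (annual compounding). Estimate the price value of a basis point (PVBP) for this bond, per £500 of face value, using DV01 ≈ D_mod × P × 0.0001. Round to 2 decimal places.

£0.14

Periodic yield y = 0.0675.
  t   CF        PV=CF/(1+0.0675)^t    t·PV
  1        46.25        43.3255        43.3255
  2        46.25        40.5860        81.1719
  3       546.25       449.0429     1,347.1286
  Σ                    532.9544     1,471.6261
P = 532.9544; D_Mac = 2.76126 yrs; D_mod = 2.58666 yrs.
DV01 ≈ 2.58666 × 532.9544 × 0.0001 = 0.137857.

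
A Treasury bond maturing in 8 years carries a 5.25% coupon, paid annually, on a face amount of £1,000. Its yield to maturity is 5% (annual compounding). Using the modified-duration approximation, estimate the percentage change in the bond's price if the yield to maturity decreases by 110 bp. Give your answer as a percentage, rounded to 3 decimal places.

+7.067%

Periodic yield y = 0.05. Modified duration first:
  t   CF        PV=CF/(1+0.05)^t    t·PV
  1        52.50        50.0000        50.0000
  2        52.50        47.6190        95.2381
  3        52.50        45.3515       136.0544
  4        52.50        43.1919       172.7675
  5        52.50        41.1351       205.6756
  6        52.50        39.1763       235.0578
  7        52.50        37.3108       261.1754
  8     1,052.50       712.3734     5,698.9874
  Σ                  1,016.1580     6,854.9563
P = 1,016.1580; D_Mac = 6.74595 yrs; D_mod = 6.74595/(1+0.05) = 6.42472 yrs.
ΔP/P ≈ -D_mod · Δy = -6.42472 × (-0.011) = +0.070672 = +7.0672%.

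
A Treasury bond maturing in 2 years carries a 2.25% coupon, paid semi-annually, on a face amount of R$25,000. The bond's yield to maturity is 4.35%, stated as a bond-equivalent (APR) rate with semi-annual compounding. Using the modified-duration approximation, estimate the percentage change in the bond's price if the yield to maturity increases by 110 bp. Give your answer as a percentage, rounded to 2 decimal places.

-2.12%

Periodic yield y = 0.02175. Modified duration first:
  t   CF        PV=CF/(1+0.02175)^t    t·PV
  1       281.25       275.2630       275.2630
  2       281.25       269.4035       538.8070
  3       281.25       263.6687       791.0061
  4    25,281.25    23,196.3663    92,785.4651
  Σ                 24,004.7015    94,390.5413
P = 24,004.7015; D_Mac = 3.93217 half-year periods = 1.96608 yrs; D_mod = 1.96608/(1+0.02175) = 1.92423 yrs.
ΔP/P ≈ -D_mod · Δy = -1.92423 × (+0.011) = -0.021167 = -2.1167%.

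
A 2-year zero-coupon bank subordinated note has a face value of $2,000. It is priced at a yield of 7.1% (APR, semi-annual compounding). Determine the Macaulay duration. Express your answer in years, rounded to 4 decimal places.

A zero-coupon bond has a single cash flow at maturity, so its Macaulay duration equals its maturity: 2 years.
(Equivalently: 4 semi-annual periods ÷ 2 = 2 years.)

2.0000 years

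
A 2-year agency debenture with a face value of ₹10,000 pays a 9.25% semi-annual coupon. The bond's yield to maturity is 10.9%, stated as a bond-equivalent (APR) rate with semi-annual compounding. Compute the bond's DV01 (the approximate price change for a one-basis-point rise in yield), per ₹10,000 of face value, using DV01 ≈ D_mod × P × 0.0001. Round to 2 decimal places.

Periodic yield y = 0.0545.
  t   CF        PV=CF/(1+0.0545)^t    t·PV
  1       462.50       438.5965       438.5965
  2       462.50       415.9284       831.8568
  3       462.50       394.4319     1,183.2956
  4    10,462.50     8,461.5346    33,846.1384
  Σ                  9,710.4913    36,299.8873
P = 9,710.4913; D_Mac = 3.73821 half-year periods = 1.86911 yrs; D_mod = 1.77251 yrs.
DV01 ≈ 1.77251 × 9,710.4913 × 0.0001 = 1.721190.

₹1.72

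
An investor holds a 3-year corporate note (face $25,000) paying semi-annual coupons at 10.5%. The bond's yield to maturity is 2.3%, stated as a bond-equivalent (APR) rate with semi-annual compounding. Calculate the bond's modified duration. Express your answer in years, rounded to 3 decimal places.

2.659 years

Periodic yield y = 0.0115. First find Macaulay duration:
  t   CF        PV=CF/(1+0.0115)^t    t·PV
  1     1,312.50     1,297.5779     1,297.5779
  2     1,312.50     1,282.8254     2,565.6507
  3     1,312.50     1,268.2406     3,804.7218
  4     1,312.50     1,253.8216     5,015.2866
  5     1,312.50     1,239.5666     6,197.8332
  6    26,312.50    24,567.8296   147,406.9774
  Σ                 30,909.8617   166,288.0475
P = 30,909.8617; Macaulay duration = 166,288.0475 / 30,909.8617 = 5.37977 half-year periods = 2.68989 years.
Modified duration = D_Mac / (1 + y) = 2.68989 / 1.0115 = 2.65930 years.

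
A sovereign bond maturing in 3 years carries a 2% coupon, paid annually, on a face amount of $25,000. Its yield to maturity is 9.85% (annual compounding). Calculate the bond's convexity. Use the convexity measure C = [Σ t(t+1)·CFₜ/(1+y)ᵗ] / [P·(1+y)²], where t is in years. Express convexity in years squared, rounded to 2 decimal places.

9.65

With y = 0.0985:
  t   CF        PV=CF/(1+0.0985)^t    t·PV        t(t+1)·PV
  1       500.00       455.1661       455.1661         910.3323
  2       500.00       414.3524       828.7048       2,486.1145
  3    25,500.00    19,237.1175    57,711.3524     230,845.4095
  Σ                 20,106.6360    58,995.2233     234,241.8563
P = 20,106.6360.
Convexity = Σ t(t+1)·PV / [P·(1+y)²] = 234,241.8563 / (20,106.6360 × 1.206702) = 9.65439.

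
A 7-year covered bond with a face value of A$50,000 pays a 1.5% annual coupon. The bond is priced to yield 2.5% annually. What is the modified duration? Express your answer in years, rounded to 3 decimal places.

Periodic yield y = 0.025. First find Macaulay duration:
  t   CF        PV=CF/(1+0.025)^t    t·PV
  1       750.00       731.7073       731.7073
  2       750.00       713.8608     1,427.7216
  3       750.00       696.4496     2,089.3487
  4       750.00       679.4630     2,717.8519
  5       750.00       662.8907     3,314.4536
  6       750.00       646.7226     3,880.3359
  7    50,750.00    42,694.2107   298,859.4748
  Σ                 46,825.3047   313,020.8938
P = 46,825.3047; Macaulay duration = 313,020.8938 / 46,825.3047 = 6.68487 years.
Modified duration = D_Mac / (1 + y) = 6.68487 / 1.025 = 6.52182 years.

6.522 years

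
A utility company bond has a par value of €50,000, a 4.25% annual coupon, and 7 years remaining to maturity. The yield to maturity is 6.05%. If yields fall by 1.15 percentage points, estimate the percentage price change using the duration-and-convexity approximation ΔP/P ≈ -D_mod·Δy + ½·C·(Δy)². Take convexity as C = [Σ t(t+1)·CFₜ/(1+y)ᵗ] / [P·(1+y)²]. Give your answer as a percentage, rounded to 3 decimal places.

With y = 0.0605:
  t   CF        PV=CF/(1+0.0605)^t    t·PV        t(t+1)·PV
  1     2,125.00     2,003.7718     2,003.7718       4,007.5436
  2     2,125.00     1,889.4595     3,778.9190      11,336.7570
  3     2,125.00     1,781.6686     5,345.0057      21,380.0227
  4     2,125.00     1,680.0269     6,720.1077      33,600.5386
  5     2,125.00     1,584.1838     7,920.9190      47,525.5142
  6     2,125.00     1,493.8084     8,962.8504      62,739.9528
  7    52,125.00    34,551.8542   241,862.9792   1,934,903.8333
  Σ                 44,984.7732   276,594.5528   2,115,494.1623
P = 44,984.7732; D_Mac = 6.14863 yrs; D_mod = 5.79786 yrs; C = 41.81431.
Duration effect: -5.79786 × (-0.0115) = +0.066675
Convexity effect: 0.5 × 41.81431 × (-0.0115)² = +0.0027650
ΔP/P ≈ +0.066675 + 0.0027650 = +0.069440 = +6.9440%.

+6.944%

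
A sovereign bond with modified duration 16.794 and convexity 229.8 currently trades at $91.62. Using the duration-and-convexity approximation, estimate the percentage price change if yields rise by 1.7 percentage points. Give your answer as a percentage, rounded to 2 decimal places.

Duration effect: -D_mod·Δy = -16.794 × (+0.017) = -0.285498
Convexity effect: ½·C·(Δy)² = 0.5 × 229.8 × (0.017)² = +0.0332061
ΔP/P ≈ -0.285498 + 0.0332061 = -0.2522919
= -25.22919%.

-25.23%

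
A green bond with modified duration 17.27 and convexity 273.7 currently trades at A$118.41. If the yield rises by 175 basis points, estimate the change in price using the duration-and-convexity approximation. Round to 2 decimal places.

Duration effect: -D_mod·Δy = -17.27 × (+0.0175) = -0.302225
Convexity effect: ½·C·(Δy)² = 0.5 × 273.7 × (0.0175)² = +0.0419103125
ΔP/P ≈ -0.302225 + 0.0419103125 = -0.2603146875
ΔP ≈ 118.41 × (-0.2603146875) = -30.823862146875.

-A$30.82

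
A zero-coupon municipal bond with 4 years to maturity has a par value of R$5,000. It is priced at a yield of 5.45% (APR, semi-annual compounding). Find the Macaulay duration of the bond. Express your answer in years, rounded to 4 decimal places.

A zero-coupon bond has a single cash flow at maturity, so its Macaulay duration equals its maturity: 4 years.
(Equivalently: 8 semi-annual periods ÷ 2 = 4 years.)

4.0000 years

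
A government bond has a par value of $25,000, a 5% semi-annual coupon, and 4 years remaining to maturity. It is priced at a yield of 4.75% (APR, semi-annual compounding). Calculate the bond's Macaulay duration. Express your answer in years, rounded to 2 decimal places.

3.68 years

Periodic yield y = 0.02375. Discount each cash flow and weight by its period:
  t   CF        PV=CF/(1+0.02375)^t    t·PV
  1       625.00       610.5006       610.5006
  2       625.00       596.3376     1,192.6752
  3       625.00       582.5031     1,747.5094
  4       625.00       568.9896     2,275.9586
  5       625.00       555.7896     2,778.9482
  6       625.00       542.8959     3,257.3752
  7       625.00       530.3012     3,712.1084
  8    25,625.00    21,237.9481   169,903.5851
  Σ                 25,225.2658   185,478.6606
Price P = Σ PV = 25,225.2658.
Macaulay duration = Σ(t·PV) / P = 185,478.6606 / 25,225.2658 = 7.35289 half-year periods.
In years: 7.35289 / 2 = 3.67645 years.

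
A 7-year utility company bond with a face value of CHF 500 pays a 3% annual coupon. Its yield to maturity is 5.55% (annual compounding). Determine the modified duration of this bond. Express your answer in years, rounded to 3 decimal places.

6.026 years

Periodic yield y = 0.0555. First find Macaulay duration:
  t   CF        PV=CF/(1+0.0555)^t    t·PV
  1        15.00        14.2113        14.2113
  2        15.00        13.4640        26.9280
  3        15.00        12.7561        38.2682
  4        15.00        12.0853        48.3413
  5        15.00        11.4499        57.2493
  6        15.00        10.8478        65.0868
  7       515.00       352.8577     2,470.0037
  Σ                    427.6720     2,720.0886
P = 427.6720; Macaulay duration = 2,720.0886 / 427.6720 = 6.36022 years.
Modified duration = D_Mac / (1 + y) = 6.36022 / 1.0555 = 6.02579 years.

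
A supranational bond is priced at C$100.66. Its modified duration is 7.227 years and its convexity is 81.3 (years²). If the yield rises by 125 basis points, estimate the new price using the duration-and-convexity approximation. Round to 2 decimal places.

C$92.21

Duration effect: -D_mod·Δy = -7.227 × (+0.0125) = -0.0903375
Convexity effect: ½·C·(Δy)² = 0.5 × 81.3 × (0.0125)² = +0.0063515625
ΔP/P ≈ -0.0903375 + 0.0063515625 = -0.0839859375
New price ≈ 100.66 × (1 - 0.0839859375) = 92.20597553125.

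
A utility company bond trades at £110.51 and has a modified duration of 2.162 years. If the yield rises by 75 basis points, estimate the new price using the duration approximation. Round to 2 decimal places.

£108.72

Duration approximation: ΔP/P ≈ -D_mod · Δy = -2.162 × (+0.0075) = -0.016215.
New price ≈ 110.51 × (1 - 0.016215) = 108.71808035.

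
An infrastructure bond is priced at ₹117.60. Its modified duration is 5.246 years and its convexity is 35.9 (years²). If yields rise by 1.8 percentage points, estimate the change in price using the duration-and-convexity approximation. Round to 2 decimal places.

Duration effect: -D_mod·Δy = -5.246 × (+0.018) = -0.094428
Convexity effect: ½·C·(Δy)² = 0.5 × 35.9 × (0.018)² = +0.0058158
ΔP/P ≈ -0.094428 + 0.0058158 = -0.0886122
ΔP ≈ 117.60 × (-0.0886122) = -10.42079472.

-₹10.42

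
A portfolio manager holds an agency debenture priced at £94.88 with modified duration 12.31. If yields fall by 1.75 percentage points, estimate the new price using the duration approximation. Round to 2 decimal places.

£115.32

Duration approximation: ΔP/P ≈ -D_mod · Δy = -12.31 × (-0.0175) = +0.215425.
New price ≈ 94.88 × (1 + 0.215425) = 115.319524.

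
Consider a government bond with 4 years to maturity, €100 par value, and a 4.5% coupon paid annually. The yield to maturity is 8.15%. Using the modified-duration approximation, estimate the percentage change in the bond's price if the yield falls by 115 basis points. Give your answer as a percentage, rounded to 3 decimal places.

+3.966%

Periodic yield y = 0.0815. Modified duration first:
  t   CF        PV=CF/(1+0.0815)^t    t·PV
  1         4.50         4.1609         4.1609
  2         4.50         3.8473         7.6947
  3         4.50         3.5574        10.6722
  4       104.50        76.3854       305.5415
  Σ                     87.9510       328.0692
P = 87.9510; D_Mac = 3.73014 yrs; D_mod = 3.73014/(1+0.0815) = 3.44904 yrs.
ΔP/P ≈ -D_mod · Δy = -3.44904 × (-0.0115) = +0.039664 = +3.9664%.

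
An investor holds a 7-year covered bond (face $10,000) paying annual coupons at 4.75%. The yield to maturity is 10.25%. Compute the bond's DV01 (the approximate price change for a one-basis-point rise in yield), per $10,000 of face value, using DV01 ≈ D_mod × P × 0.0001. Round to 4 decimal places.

$3.9584

Periodic yield y = 0.1025.
  t   CF        PV=CF/(1+0.1025)^t    t·PV
  1       475.00       430.8390       430.8390
  2       475.00       390.7837       781.5674
  3       475.00       354.4523     1,063.3569
  4       475.00       321.4987     1,285.9948
  5       475.00       291.6088     1,458.0440
  6       475.00       264.4978     1,586.9866
  7    10,475.00     5,290.5868    37,034.1077
  Σ                  7,344.2671    43,640.8964
P = 7,344.2671; D_Mac = 5.94217 yrs; D_mod = 5.38972 yrs.
DV01 ≈ 5.38972 × 7,344.2671 × 0.0001 = 3.958358.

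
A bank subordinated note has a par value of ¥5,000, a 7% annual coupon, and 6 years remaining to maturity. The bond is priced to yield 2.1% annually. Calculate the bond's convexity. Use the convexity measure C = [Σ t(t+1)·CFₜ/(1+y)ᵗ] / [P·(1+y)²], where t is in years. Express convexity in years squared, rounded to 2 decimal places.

With y = 0.021:
  t   CF        PV=CF/(1+0.021)^t    t·PV        t(t+1)·PV
  1       350.00       342.8012       342.8012         685.6024
  2       350.00       335.7504       671.5008       2,014.5025
  3       350.00       328.8447       986.5340       3,946.1361
  4       350.00       322.0810     1,288.3239       6,441.6196
  5       350.00       315.4564     1,577.2820       9,463.6918
  6     5,350.00     4,722.7976    28,336.7853     198,357.4972
  Σ                  6,367.7312    33,203.2272     220,909.0496
P = 6,367.7312.
Convexity = Σ t(t+1)·PV / [P·(1+y)²] = 220,909.0496 / (6,367.7312 × 1.042441) = 33.27954.

33.28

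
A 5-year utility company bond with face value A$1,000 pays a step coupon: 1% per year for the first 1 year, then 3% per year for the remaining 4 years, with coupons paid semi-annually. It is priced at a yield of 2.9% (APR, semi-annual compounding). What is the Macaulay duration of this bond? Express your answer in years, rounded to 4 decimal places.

Periodic yield y = 0.0145. Discount each cash flow and weight by its period:
  t   CF        PV=CF/(1+0.0145)^t    t·PV
  1         5.00         4.9285         4.9285
  2         5.00         4.8581         9.7162
  3        15.00        14.3660        43.0979
  4        15.00        14.1606        56.6426
  5        15.00        13.9583        69.7913
  6        15.00        13.7587        82.5525
  7        15.00        13.5621        94.9347
  8        15.00        13.3683       106.9461
  9        15.00        13.1772       118.5947
  10    1,015.00       878.9123     8,789.1227
  Σ                    985.0501     9,376.3272
Price P = Σ PV = 985.0501.
Macaulay duration = Σ(t·PV) / P = 9,376.3272 / 985.0501 = 9.51863 half-year periods.
In years: 9.51863 / 2 = 4.75932 years.

4.7593 years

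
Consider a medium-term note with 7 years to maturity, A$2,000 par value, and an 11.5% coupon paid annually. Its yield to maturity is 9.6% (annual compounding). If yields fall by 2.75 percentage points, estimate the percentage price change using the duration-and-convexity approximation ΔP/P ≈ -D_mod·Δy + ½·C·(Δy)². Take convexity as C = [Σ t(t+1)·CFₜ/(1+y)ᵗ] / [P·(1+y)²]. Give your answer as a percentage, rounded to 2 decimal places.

With y = 0.096:
  t   CF        PV=CF/(1+0.096)^t    t·PV        t(t+1)·PV
  1       230.00       209.8540       209.8540         419.7080
  2       230.00       191.4726       382.9453       1,148.8358
  3       230.00       174.7013       524.1039       2,096.4158
  4       230.00       159.3990       637.5960       3,187.9802
  5       230.00       145.4371       727.1853       4,363.1116
  6       230.00       132.6980       796.1882       5,573.3177
  7     2,230.00     1,173.8997     8,217.2978      65,738.3820
  Σ                  2,187.4618    11,495.1705      82,527.7512
P = 2,187.4618; D_Mac = 5.25503 yrs; D_mod = 4.79473 yrs; C = 31.40787.
Duration effect: -4.79473 × (-0.0275) = +0.131855
Convexity effect: 0.5 × 31.40787 × (-0.0275)² = +0.0118761
ΔP/P ≈ +0.131855 + 0.0118761 = +0.143731 = +14.3731%.

+14.37%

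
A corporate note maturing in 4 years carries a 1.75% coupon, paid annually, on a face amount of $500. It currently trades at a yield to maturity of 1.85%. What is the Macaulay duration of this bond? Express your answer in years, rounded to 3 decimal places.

3.898 years

Periodic yield y = 0.0185. Discount each cash flow and weight by its year:
  t   CF        PV=CF/(1+0.0185)^t    t·PV
  1         8.75         8.5911         8.5911
  2         8.75         8.4350        16.8700
  3         8.75         8.2818        24.8454
  4       508.75       472.7813     1,891.1252
  Σ                    498.0892     1,941.4317
Price P = Σ PV = 498.0892.
Macaulay duration = Σ(t·PV) / P = 1,941.4317 / 498.0892 = 3.89776 years.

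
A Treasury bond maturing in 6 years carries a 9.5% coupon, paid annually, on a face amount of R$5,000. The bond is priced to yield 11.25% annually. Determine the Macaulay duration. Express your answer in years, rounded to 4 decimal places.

4.7903 years

Periodic yield y = 0.1125. Discount each cash flow and weight by its year:
  t   CF        PV=CF/(1+0.1125)^t    t·PV
  1       475.00       426.9663       426.9663
  2       475.00       383.7899       767.5799
  3       475.00       344.9797     1,034.9391
  4       475.00       310.0941     1,240.3765
  5       475.00       278.7363     1,393.6814
  6     5,475.00     2,887.9123    17,327.4740
  Σ                  4,632.4787    22,191.0172
Price P = Σ PV = 4,632.4787.
Macaulay duration = Σ(t·PV) / P = 22,191.0172 / 4,632.4787 = 4.79031 years.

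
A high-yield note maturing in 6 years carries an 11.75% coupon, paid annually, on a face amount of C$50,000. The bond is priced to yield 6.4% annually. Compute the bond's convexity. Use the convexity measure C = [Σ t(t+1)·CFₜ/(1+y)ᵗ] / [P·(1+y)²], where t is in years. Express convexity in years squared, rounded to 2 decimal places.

27.19

With y = 0.064:
  t   CF        PV=CF/(1+0.064)^t    t·PV        t(t+1)·PV
  1     5,875.00     5,521.6165     5,521.6165      11,043.2331
  2     5,875.00     5,189.4892    10,378.9785      31,136.9354
  3     5,875.00     4,877.3395    14,632.0185      58,528.0740
  4     5,875.00     4,583.9657    18,335.8628      91,679.3140
  5     5,875.00     4,308.2384    21,541.1922     129,247.1531
  6    55,875.00    38,509.4901   231,056.9407   1,617,398.5848
  Σ                 62,990.1395   301,466.6092   1,939,033.2944
P = 62,990.1395.
Convexity = Σ t(t+1)·PV / [P·(1+y)²] = 1,939,033.2944 / (62,990.1395 × 1.132096) = 27.19127.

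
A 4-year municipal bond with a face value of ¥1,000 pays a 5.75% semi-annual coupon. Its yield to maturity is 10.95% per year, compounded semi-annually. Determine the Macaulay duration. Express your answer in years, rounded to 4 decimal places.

Periodic yield y = 0.05475. Discount each cash flow and weight by its period:
  t   CF        PV=CF/(1+0.05475)^t    t·PV
  1        28.75        27.2576        27.2576
  2        28.75        25.8428        51.6855
  3        28.75        24.5013        73.5039
  4        28.75        23.2295        92.9180
  5        28.75        22.0237       110.1185
  6        28.75        20.8805       125.2829
  7        28.75        19.7966       138.5764
  8     1,028.75       671.6045     5,372.8357
  Σ                    835.1365     5,992.1785
Price P = Σ PV = 835.1365.
Macaulay duration = Σ(t·PV) / P = 5,992.1785 / 835.1365 = 7.17509 half-year periods.
In years: 7.17509 / 2 = 3.58754 years.

3.5875 years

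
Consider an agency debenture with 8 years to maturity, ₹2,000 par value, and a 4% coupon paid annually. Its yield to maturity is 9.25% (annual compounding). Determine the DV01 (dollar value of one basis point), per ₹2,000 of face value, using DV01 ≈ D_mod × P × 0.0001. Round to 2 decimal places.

Periodic yield y = 0.0925.
  t   CF        PV=CF/(1+0.0925)^t    t·PV
  1        80.00        73.2265        73.2265
  2        80.00        67.0266       134.0532
  3        80.00        61.3516       184.0547
  4        80.00        56.1570       224.6282
  5        80.00        51.4023       257.0116
  6        80.00        47.0502       282.3011
  7        80.00        43.0665       301.4657
  8     2,080.00     1,024.9243     8,199.3940
  Σ                  1,424.2050     9,656.1350
P = 1,424.2050; D_Mac = 6.78002 yrs; D_mod = 6.20597 yrs.
DV01 ≈ 6.20597 × 1,424.2050 × 0.0001 = 0.883857.

₹0.88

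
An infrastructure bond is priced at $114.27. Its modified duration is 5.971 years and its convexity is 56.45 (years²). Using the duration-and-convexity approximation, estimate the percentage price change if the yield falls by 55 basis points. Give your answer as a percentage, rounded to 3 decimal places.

Duration effect: -D_mod·Δy = -5.971 × (-0.0055) = +0.0328405
Convexity effect: ½·C·(Δy)² = 0.5 × 56.45 × (-0.0055)² = +0.00085380625
ΔP/P ≈ +0.0328405 + 0.00085380625 = +0.03369430625
= +3.369430625%.

+3.369%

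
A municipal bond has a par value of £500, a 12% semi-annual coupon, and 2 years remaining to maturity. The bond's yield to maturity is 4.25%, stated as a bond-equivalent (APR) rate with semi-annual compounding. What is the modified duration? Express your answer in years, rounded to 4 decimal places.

1.8100 years

Periodic yield y = 0.02125. First find Macaulay duration:
  t   CF        PV=CF/(1+0.02125)^t    t·PV
  1        30.00        29.3758        29.3758
  2        30.00        28.7645        57.5290
  3        30.00        28.1660        84.4980
  4       530.00       487.2452     1,948.9809
  Σ                    573.5515     2,120.3837
P = 573.5515; Macaulay duration = 2,120.3837 / 573.5515 = 3.69694 half-year periods = 1.84847 years.
Modified duration = D_Mac / (1 + y) = 1.84847 / 1.02125 = 1.81001 years.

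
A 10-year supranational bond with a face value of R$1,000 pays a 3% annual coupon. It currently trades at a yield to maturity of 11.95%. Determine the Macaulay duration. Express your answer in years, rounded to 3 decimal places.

8.136 years

Periodic yield y = 0.1195. Discount each cash flow and weight by its year:
  t   CF        PV=CF/(1+0.1195)^t    t·PV
  1        30.00        26.7977        26.7977
  2        30.00        23.9372        47.8744
  3        30.00        21.3820        64.1461
  4        30.00        19.0996        76.3985
  5        30.00        17.0609        85.3043
  6        30.00        15.2397        91.4383
  7        30.00        13.6130        95.2907
  8        30.00        12.1599        97.2789
  9        30.00        10.8619        97.7568
  10    1,030.00       333.1166     3,331.1658
  Σ                    493.2683     4,013.4513
Price P = Σ PV = 493.2683.
Macaulay duration = Σ(t·PV) / P = 4,013.4513 / 493.2683 = 8.13645 years.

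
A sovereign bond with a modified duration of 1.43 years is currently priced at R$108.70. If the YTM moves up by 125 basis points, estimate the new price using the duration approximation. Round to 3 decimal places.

Duration approximation: ΔP/P ≈ -D_mod · Δy = -1.43 × (+0.0125) = -0.017875.
New price ≈ 108.70 × (1 - 0.017875) = 106.7569875.

R$106.757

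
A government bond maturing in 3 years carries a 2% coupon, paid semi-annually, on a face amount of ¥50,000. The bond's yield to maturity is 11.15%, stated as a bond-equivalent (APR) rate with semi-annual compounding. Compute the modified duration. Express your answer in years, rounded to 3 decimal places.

Periodic yield y = 0.05575. First find Macaulay duration:
  t   CF        PV=CF/(1+0.05575)^t    t·PV
  1       500.00       473.5970       473.5970
  2       500.00       448.5882       897.1764
  3       500.00       424.9000     1,274.7000
  4       500.00       402.4627     1,609.8508
  5       500.00       381.2102     1,906.0512
  6    50,500.00    36,469.0825   218,814.4951
  Σ                 38,599.8406   224,975.8704
P = 38,599.8406; Macaulay duration = 224,975.8704 / 38,599.8406 = 5.82841 half-year periods = 2.91421 years.
Modified duration = D_Mac / (1 + y) = 2.91421 / 1.05575 = 2.76032 years.

2.760 years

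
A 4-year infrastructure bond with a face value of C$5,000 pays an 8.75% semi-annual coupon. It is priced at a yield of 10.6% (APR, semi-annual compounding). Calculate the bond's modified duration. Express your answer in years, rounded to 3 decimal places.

3.267 years

Periodic yield y = 0.053. First find Macaulay duration:
  t   CF        PV=CF/(1+0.053)^t    t·PV
  1       218.75       207.7398       207.7398
  2       218.75       197.2838       394.5675
  3       218.75       187.3540       562.0620
  4       218.75       177.9240       711.6961
  5       218.75       168.9687       844.8434
  6       218.75       160.4641       962.7845
  7       218.75       152.3875     1,066.7128
  8     5,218.75     3,452.5464    27,620.3712
  Σ                  4,704.6682    32,370.7772
P = 4,704.6682; Macaulay duration = 32,370.7772 / 4,704.6682 = 6.88057 half-year periods = 3.44028 years.
Modified duration = D_Mac / (1 + y) = 3.44028 / 1.053 = 3.26713 years.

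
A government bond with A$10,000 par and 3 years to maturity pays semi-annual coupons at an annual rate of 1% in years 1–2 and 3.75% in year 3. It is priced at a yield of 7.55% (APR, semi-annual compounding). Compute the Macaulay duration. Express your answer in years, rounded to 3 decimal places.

2.953 years

Periodic yield y = 0.03775. Discount each cash flow and weight by its period:
  t   CF        PV=CF/(1+0.03775)^t    t·PV
  1        50.00        48.1812        48.1812
  2        50.00        46.4285        92.8570
  3        50.00        44.7396       134.2187
  4        50.00        43.1121       172.4483
  5       187.50       155.7893       778.9464
  6    10,187.50     8,156.6376    48,939.8259
  Σ                  8,494.8882    50,166.4774
Price P = Σ PV = 8,494.8882.
Macaulay duration = Σ(t·PV) / P = 50,166.4774 / 8,494.8882 = 5.90549 half-year periods.
In years: 5.90549 / 2 = 2.95274 years.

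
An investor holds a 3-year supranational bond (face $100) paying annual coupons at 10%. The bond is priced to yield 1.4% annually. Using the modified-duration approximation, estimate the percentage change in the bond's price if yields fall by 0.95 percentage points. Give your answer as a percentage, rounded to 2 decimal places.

Periodic yield y = 0.014. Modified duration first:
  t   CF        PV=CF/(1+0.014)^t    t·PV
  1        10.00         9.8619         9.8619
  2        10.00         9.7258        19.4515
  3       110.00       105.5064       316.5192
  Σ                    125.0941       345.8327
P = 125.0941; D_Mac = 2.76458 yrs; D_mod = 2.76458/(1+0.014) = 2.72641 yrs.
ΔP/P ≈ -D_mod · Δy = -2.72641 × (-0.0095) = +0.025901 = +2.5901%.

+2.59%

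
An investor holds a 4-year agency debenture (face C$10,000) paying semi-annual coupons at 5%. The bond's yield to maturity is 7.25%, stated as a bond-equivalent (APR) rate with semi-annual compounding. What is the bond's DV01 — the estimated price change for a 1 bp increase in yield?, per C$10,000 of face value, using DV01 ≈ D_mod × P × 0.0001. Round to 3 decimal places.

C$3.259

Periodic yield y = 0.03625.
  t   CF        PV=CF/(1+0.03625)^t    t·PV
  1       250.00       241.2545       241.2545
  2       250.00       232.8150       465.6300
  3       250.00       224.6707       674.0120
  4       250.00       216.8113       867.2450
  5       250.00       209.2268     1,046.1339
  6       250.00       201.9076     1,211.4458
  7       250.00       194.8445     1,363.9117
  8    10,250.00     7,709.1681    61,673.3450
  Σ                  9,230.6985    67,542.9780
P = 9,230.6985; D_Mac = 7.31721 half-year periods = 3.65861 yrs; D_mod = 3.53062 yrs.
DV01 ≈ 3.53062 × 9,230.6985 × 0.0001 = 3.259010.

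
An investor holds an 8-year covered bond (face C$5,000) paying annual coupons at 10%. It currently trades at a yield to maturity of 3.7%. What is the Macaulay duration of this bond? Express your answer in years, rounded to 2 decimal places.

6.24 years

Periodic yield y = 0.037. Discount each cash flow and weight by its year:
  t   CF        PV=CF/(1+0.037)^t    t·PV
  1       500.00       482.1601       482.1601
  2       500.00       464.9567       929.9134
  3       500.00       448.3671     1,345.1013
  4       500.00       432.3694     1,729.4777
  5       500.00       416.9426     2,084.7128
  6       500.00       402.0661     2,412.3966
  7       500.00       387.7205     2,714.0432
  8     5,500.00     4,112.7531    32,902.0248
  Σ                  7,147.3355    44,599.8298
Price P = Σ PV = 7,147.3355.
Macaulay duration = Σ(t·PV) / P = 44,599.8298 / 7,147.3355 = 6.24006 years.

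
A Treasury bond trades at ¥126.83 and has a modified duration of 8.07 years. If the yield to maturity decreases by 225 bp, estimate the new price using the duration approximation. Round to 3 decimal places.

Duration approximation: ΔP/P ≈ -D_mod · Δy = -8.07 × (-0.0225) = +0.181575.
New price ≈ 126.83 × (1 + 0.181575) = 149.85915725.

¥149.859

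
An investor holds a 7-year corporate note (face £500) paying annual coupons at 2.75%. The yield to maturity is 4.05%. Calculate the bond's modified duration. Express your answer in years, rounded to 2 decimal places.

6.19 years

Periodic yield y = 0.0405. First find Macaulay duration:
  t   CF        PV=CF/(1+0.0405)^t    t·PV
  1        13.75        13.2148        13.2148
  2        13.75        12.7004        25.4009
  3        13.75        12.2061        36.6183
  4        13.75        11.7310        46.9239
  5        13.75        11.2744        56.3718
  6        13.75        10.8355        65.0132
  7       513.75       389.0964     2,723.6750
  Σ                    461.0586     2,967.2179
P = 461.0586; Macaulay duration = 2,967.2179 / 461.0586 = 6.43566 years.
Modified duration = D_Mac / (1 + y) = 6.43566 / 1.0405 = 6.18516 years.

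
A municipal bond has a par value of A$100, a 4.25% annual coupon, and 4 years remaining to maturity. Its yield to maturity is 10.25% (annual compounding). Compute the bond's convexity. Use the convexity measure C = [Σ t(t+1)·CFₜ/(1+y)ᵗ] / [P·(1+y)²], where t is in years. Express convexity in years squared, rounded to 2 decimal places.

With y = 0.1025:
  t   CF        PV=CF/(1+0.1025)^t    t·PV        t(t+1)·PV
  1         4.25         3.8549         3.8549           7.7098
  2         4.25         3.4965         6.9930          20.9789
  3         4.25         3.1714         9.5142          38.0570
  4       104.25        70.5605       282.2420       1,411.2101
  Σ                     81.0833       302.6041       1,477.9557
P = 81.0833.
Convexity = Σ t(t+1)·PV / [P·(1+y)²] = 1,477.9557 / (81.0833 × 1.215506) = 14.99591.

15.00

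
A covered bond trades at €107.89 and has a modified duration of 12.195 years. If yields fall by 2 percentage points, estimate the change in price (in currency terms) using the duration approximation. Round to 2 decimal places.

+€26.31

Duration approximation: ΔP/P ≈ -D_mod · Δy = -12.195 × (-0.02) = +0.243900.
ΔP ≈ 107.89 × (+0.243900) = +26.314371.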